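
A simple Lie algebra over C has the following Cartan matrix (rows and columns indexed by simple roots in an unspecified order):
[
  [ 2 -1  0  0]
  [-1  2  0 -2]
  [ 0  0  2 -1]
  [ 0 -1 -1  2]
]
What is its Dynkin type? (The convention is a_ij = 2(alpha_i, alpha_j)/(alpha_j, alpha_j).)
F_4

The matrix has rank 4 with 2's on the diagonal. Reading the off-diagonal entries as Dynkin edges (a single edge where a_ij = a_ji = -1; a double or triple edge where a_ij * a_ji = 2 or 3), the diagram is a chain of 4 nodes with a double edge between the middle two (F_4). One simple-root ordering that puts it in standard form is (alpha_1, alpha_2, alpha_4, alpha_3). So the algebra is type F_4.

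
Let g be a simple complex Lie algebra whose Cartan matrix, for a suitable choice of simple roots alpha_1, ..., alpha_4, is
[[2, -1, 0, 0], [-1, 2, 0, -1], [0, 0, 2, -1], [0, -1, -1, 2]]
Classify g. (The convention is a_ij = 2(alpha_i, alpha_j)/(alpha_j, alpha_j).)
The matrix has rank 4 with 2's on the diagonal. Reading the off-diagonal entries as Dynkin edges (a single edge where a_ij = a_ji = -1; a double or triple edge where a_ij * a_ji = 2 or 3), the diagram is a chain of 4 nodes with single edges (A_4). One simple-root ordering that puts it in standard form is (alpha_1, alpha_2, alpha_4, alpha_3). So the algebra is type A_4, i.e. sl(5).

A_4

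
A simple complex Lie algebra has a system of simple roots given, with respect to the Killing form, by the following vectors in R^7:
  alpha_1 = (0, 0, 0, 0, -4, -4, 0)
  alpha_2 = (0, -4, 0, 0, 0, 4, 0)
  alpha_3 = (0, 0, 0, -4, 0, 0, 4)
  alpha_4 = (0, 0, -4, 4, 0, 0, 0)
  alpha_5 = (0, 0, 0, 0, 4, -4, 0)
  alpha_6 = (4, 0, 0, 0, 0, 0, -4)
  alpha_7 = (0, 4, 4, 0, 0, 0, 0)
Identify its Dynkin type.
Compute the Cartan integers a_ij = 2(alpha_i, alpha_j)/(alpha_j, alpha_j); the resulting 7x7 Cartan matrix is
[[2, -1, 0, 0, 0, 0, 0], [-1, 2, 0, 0, -1, 0, -1], [0, 0, 2, -1, 0, -1, 0], [0, 0, -1, 2, 0, 0, -1], [0, -1, 0, 0, 2, 0, 0], [0, 0, -1, 0, 0, 2, 0], [0, -1, 0, -1, 0, 0, 2]].
All simple roots have the same length, so the diagram is simply laced. The associated Dynkin diagram is a chain of 5 nodes with a fork of two nodes at one end (D_7), so the type is D_7 (the algebra so(14)).

D7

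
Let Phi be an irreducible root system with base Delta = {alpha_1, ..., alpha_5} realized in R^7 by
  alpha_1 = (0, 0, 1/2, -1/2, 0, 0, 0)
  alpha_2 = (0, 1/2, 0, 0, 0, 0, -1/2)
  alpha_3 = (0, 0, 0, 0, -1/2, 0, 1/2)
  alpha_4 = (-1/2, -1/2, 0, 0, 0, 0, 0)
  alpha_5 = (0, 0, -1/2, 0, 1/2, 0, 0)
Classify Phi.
Compute the Cartan integers a_ij = 2(alpha_i, alpha_j)/(alpha_j, alpha_j); the resulting 5x5 Cartan matrix is
[[2, 0, 0, 0, -1], [0, 2, -1, -1, 0], [0, -1, 2, 0, -1], [0, -1, 0, 2, 0], [-1, 0, -1, 0, 2]].
All simple roots have the same length, so the diagram is simply laced. The associated Dynkin diagram is a chain of 5 nodes with single edges (A_5), so the type is A_5 (the algebra sl(6)).

type A_5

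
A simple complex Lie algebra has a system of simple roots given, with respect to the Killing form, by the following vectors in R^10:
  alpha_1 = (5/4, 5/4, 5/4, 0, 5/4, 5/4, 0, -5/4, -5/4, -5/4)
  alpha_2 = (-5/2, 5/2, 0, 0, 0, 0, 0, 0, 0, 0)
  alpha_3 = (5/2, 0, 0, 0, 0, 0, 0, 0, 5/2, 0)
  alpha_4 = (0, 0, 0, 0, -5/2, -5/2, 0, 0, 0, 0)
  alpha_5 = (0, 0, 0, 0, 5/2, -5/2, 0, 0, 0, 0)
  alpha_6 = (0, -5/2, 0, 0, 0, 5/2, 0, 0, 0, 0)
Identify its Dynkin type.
Compute the Cartan integers a_ij = 2(alpha_i, alpha_j)/(alpha_j, alpha_j); the resulting 6x6 Cartan matrix is
[[2, 0, 0, -1, 0, 0], [0, 2, -1, 0, 0, -1], [0, -1, 2, 0, 0, 0], [-1, 0, 0, 2, 0, -1], [0, 0, 0, 0, 2, -1], [0, -1, 0, -1, -1, 2]].
All simple roots have the same length, so the diagram is simply laced. The associated Dynkin diagram is a chain of 5 nodes with one extra node attached to the third node from one end (E_6), so the type is E_6.

E6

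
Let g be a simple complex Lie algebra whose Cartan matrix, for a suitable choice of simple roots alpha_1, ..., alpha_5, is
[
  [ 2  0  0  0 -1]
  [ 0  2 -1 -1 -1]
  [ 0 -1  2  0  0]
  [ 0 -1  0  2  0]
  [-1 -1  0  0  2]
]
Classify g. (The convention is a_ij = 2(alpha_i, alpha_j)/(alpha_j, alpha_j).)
The matrix has rank 5 with 2's on the diagonal. Reading the off-diagonal entries as Dynkin edges (a single edge where a_ij = a_ji = -1; a double or triple edge where a_ij * a_ji = 2 or 3), the diagram is a chain of 3 nodes with a fork of two nodes at one end (D_5). One simple-root ordering that puts it in standard form is (alpha_1, alpha_5, alpha_2, alpha_3, alpha_4). So the algebra is type D_5, i.e. so(10).

D_5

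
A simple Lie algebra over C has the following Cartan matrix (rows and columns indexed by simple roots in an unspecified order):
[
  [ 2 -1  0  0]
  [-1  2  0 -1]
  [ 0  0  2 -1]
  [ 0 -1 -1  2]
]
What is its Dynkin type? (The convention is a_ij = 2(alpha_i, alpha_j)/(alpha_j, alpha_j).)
The matrix has rank 4 with 2's on the diagonal. Reading the off-diagonal entries as Dynkin edges (a single edge where a_ij = a_ji = -1; a double or triple edge where a_ij * a_ji = 2 or 3), the diagram is a chain of 4 nodes with single edges (A_4). One simple-root ordering that puts it in standard form is (alpha_1, alpha_2, alpha_4, alpha_3). So the algebra is type A_4, i.e. sl(5).

A_4 (sl(5))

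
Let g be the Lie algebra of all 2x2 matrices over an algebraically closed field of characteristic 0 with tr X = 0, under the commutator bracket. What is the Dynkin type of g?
This is sl(2), which has dimension 2^2 - 1 = 3 and rank 2 - 1 = 1 (a Cartan subalgebra is the diagonal traceless matrices). In the classification of classical Lie algebras, the special linear algebra sl(n+1) has type A_n; here n = 1, so the Dynkin diagram is a chain of 1 nodes with single edges (A_1). Hence the type is A_1.

A1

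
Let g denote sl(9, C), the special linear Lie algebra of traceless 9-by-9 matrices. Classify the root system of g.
This is sl(9), which has dimension 9^2 - 1 = 80 and rank 9 - 1 = 8 (a Cartan subalgebra is the diagonal traceless matrices). In the classification of classical Lie algebras, the special linear algebra sl(n+1) has type A_n; here n = 8, so the Dynkin diagram is a chain of 8 nodes with single edges (A_8). Hence the type is A_8.

A_8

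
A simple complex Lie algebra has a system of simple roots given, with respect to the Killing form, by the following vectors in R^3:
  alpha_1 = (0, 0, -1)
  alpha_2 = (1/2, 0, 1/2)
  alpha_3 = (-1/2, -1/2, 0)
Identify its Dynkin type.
Compute the Cartan integers a_ij = 2(alpha_i, alpha_j)/(alpha_j, alpha_j); the resulting 3x3 Cartan matrix is
[[2, -2, 0], [-1, 2, -1], [0, -1, 2]].
The roots have two lengths (squared-length ratio 2:1); the short ones are alpha_{2,3}. The associated Dynkin diagram is a chain of 3 nodes with a double edge at one end; the terminal node there is the unique long simple root (C_3), so the type is C_3 (the algebra sp(6)).

C_3 (sp(6))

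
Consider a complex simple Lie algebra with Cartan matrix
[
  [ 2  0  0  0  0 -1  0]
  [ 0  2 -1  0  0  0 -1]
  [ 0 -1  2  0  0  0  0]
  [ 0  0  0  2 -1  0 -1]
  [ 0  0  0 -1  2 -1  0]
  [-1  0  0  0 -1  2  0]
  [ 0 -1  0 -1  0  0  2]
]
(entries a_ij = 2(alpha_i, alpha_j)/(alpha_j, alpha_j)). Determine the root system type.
A_7

The matrix has rank 7 with 2's on the diagonal. Reading the off-diagonal entries as Dynkin edges (a single edge where a_ij = a_ji = -1; a double or triple edge where a_ij * a_ji = 2 or 3), the diagram is a chain of 7 nodes with single edges (A_7). One simple-root ordering that puts it in standard form is (alpha_1, alpha_6, alpha_5, alpha_4, alpha_7, alpha_2, alpha_3). So the algebra is type A_7, i.e. sl(8).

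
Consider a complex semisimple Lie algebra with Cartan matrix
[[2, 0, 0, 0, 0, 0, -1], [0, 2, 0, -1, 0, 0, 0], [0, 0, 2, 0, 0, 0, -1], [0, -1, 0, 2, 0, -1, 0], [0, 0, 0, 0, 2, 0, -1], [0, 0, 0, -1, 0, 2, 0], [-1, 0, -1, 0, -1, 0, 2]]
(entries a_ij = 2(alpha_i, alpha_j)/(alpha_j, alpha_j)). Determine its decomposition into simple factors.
A3 + D4

The diagram associated to this matrix has two connected components: the simple roots {alpha_2, alpha_4, alpha_6} form a chain of 3 nodes with single edges (A_3), and {alpha_1, alpha_3, alpha_5, alpha_7} form a chain of 2 nodes with a fork of two nodes at one end (D_4). A semisimple Lie algebra decomposes uniquely as the direct sum of simple ideals, one per connected component of its Dynkin diagram, so g ≅ A_3 ⊕ D_4 (dimension 15 + 28 = 43).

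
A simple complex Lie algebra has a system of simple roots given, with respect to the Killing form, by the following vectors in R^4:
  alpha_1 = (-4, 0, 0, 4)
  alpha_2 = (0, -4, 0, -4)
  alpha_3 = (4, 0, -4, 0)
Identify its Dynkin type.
Compute the Cartan integers a_ij = 2(alpha_i, alpha_j)/(alpha_j, alpha_j); the resulting 3x3 Cartan matrix is
[[2, -1, -1], [-1, 2, 0], [-1, 0, 2]].
All simple roots have the same length, so the diagram is simply laced. The associated Dynkin diagram is a chain of 3 nodes with single edges (A_3), so the type is A_3 (the algebra sl(4)).

A3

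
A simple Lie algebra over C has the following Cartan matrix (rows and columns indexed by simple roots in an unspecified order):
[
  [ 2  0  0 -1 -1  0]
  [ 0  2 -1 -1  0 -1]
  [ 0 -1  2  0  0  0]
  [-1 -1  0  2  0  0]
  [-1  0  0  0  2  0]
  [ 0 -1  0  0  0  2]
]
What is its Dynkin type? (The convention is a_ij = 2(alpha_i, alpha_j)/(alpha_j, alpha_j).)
The matrix has rank 6 with 2's on the diagonal. Reading the off-diagonal entries as Dynkin edges (a single edge where a_ij = a_ji = -1; a double or triple edge where a_ij * a_ji = 2 or 3), the diagram is a chain of 4 nodes with a fork of two nodes at one end (D_6). One simple-root ordering that puts it in standard form is (alpha_5, alpha_1, alpha_4, alpha_2, alpha_3, alpha_6). So the algebra is type D_6, i.e. so(12).

type D_6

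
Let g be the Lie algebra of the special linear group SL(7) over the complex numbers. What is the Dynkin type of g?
This is sl(7), which has dimension 7^2 - 1 = 48 and rank 7 - 1 = 6 (a Cartan subalgebra is the diagonal traceless matrices). In the classification of classical Lie algebras, the special linear algebra sl(n+1) has type A_n; here n = 6, so the Dynkin diagram is a chain of 6 nodes with single edges (A_6). Hence the type is A_6.

type A_6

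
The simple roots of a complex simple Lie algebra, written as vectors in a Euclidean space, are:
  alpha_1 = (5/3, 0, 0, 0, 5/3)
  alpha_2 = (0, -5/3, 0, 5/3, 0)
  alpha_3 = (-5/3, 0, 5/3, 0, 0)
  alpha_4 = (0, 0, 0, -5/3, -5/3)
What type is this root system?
Compute the Cartan integers a_ij = 2(alpha_i, alpha_j)/(alpha_j, alpha_j); the resulting 4x4 Cartan matrix is
[[2, 0, -1, -1], [0, 2, 0, -1], [-1, 0, 2, 0], [-1, -1, 0, 2]].
All simple roots have the same length, so the diagram is simply laced. The associated Dynkin diagram is a chain of 4 nodes with single edges (A_4), so the type is A_4 (the algebra sl(5)).

A4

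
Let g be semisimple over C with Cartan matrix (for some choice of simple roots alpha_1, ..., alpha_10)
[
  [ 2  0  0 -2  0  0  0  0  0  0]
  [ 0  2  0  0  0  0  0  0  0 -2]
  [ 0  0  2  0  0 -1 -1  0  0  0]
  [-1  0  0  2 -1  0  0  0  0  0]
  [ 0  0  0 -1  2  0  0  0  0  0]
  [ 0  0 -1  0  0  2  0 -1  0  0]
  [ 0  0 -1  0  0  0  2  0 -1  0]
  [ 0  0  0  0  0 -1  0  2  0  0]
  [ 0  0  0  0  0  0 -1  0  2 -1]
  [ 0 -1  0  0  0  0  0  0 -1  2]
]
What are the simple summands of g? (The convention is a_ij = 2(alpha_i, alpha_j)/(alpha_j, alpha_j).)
The diagram associated to this matrix has two connected components: the simple roots {alpha_1, alpha_4, alpha_5} form a chain of 3 nodes with a double edge at one end; the terminal node there is the unique long simple root (C_3), and {alpha_2, alpha_3, alpha_6, alpha_7, alpha_8, alpha_9, alpha_10} form a chain of 7 nodes with a double edge at one end; the terminal node there is the unique long simple root (C_7). A semisimple Lie algebra decomposes uniquely as the direct sum of simple ideals, one per connected component of its Dynkin diagram, so g ≅ C_3 ⊕ C_7 (dimension 21 + 105 = 126).

C_3 + C_7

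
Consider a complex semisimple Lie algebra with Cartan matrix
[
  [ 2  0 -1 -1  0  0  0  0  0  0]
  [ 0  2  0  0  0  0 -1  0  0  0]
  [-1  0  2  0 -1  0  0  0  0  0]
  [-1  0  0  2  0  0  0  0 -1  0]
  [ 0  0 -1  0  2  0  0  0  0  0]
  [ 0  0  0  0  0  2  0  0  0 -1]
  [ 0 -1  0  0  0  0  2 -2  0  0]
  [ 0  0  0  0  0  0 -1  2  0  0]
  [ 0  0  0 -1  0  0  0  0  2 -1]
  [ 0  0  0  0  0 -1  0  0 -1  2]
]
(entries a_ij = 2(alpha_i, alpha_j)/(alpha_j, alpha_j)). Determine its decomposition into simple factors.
A7 + B3

The diagram associated to this matrix has two connected components: the simple roots {alpha_1, alpha_3, alpha_4, alpha_5, alpha_6, alpha_9, alpha_10} form a chain of 7 nodes with single edges (A_7), and {alpha_2, alpha_7, alpha_8} form a chain of 3 nodes with a double edge at one end; the terminal node there is the unique short simple root (B_3). A semisimple Lie algebra decomposes uniquely as the direct sum of simple ideals, one per connected component of its Dynkin diagram, so g ≅ A_7 ⊕ B_3 (dimension 63 + 21 = 84).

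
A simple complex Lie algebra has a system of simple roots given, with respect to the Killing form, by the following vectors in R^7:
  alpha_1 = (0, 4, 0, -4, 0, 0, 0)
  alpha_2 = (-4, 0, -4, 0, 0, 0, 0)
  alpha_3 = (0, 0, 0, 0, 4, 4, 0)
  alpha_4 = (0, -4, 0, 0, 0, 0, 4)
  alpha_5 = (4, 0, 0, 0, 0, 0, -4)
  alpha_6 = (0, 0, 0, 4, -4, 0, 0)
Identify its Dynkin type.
Compute the Cartan integers a_ij = 2(alpha_i, alpha_j)/(alpha_j, alpha_j); the resulting 6x6 Cartan matrix is
[[2, 0, 0, -1, 0, -1], [0, 2, 0, 0, -1, 0], [0, 0, 2, 0, 0, -1], [-1, 0, 0, 2, -1, 0], [0, -1, 0, -1, 2, 0], [-1, 0, -1, 0, 0, 2]].
All simple roots have the same length, so the diagram is simply laced. The associated Dynkin diagram is a chain of 6 nodes with single edges (A_6), so the type is A_6 (the algebra sl(7)).

A_6 (sl(7))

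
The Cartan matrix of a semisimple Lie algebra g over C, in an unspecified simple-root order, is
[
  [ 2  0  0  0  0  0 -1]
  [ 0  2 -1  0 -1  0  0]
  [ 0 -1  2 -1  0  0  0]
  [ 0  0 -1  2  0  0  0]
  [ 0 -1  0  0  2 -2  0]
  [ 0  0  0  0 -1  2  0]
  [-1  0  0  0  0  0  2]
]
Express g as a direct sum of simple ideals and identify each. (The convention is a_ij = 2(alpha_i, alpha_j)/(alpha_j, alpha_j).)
The diagram associated to this matrix has two connected components: the simple roots {alpha_1, alpha_7} form a chain of 2 nodes with single edges (A_2), and {alpha_2, alpha_3, alpha_4, alpha_5, alpha_6} form a chain of 5 nodes with a double edge at one end; the terminal node there is the unique short simple root (B_5). A semisimple Lie algebra decomposes uniquely as the direct sum of simple ideals, one per connected component of its Dynkin diagram, so g ≅ A_2 ⊕ B_5 (dimension 8 + 55 = 63).

A_2 (sl(3)) + B_5 (so(11))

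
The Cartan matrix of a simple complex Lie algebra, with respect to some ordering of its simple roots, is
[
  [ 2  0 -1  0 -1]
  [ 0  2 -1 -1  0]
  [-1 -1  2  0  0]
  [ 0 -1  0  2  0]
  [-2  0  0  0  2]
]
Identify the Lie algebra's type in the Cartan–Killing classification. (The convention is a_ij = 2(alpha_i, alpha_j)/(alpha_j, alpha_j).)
C_5

The matrix has rank 5 with 2's on the diagonal. Reading the off-diagonal entries as Dynkin edges (a single edge where a_ij = a_ji = -1; a double or triple edge where a_ij * a_ji = 2 or 3), the diagram is a chain of 5 nodes with a double edge at one end; the terminal node there is the unique long simple root (C_5). One simple-root ordering that puts it in standard form is (alpha_4, alpha_2, alpha_3, alpha_1, alpha_5). So the algebra is type C_5, i.e. sp(10).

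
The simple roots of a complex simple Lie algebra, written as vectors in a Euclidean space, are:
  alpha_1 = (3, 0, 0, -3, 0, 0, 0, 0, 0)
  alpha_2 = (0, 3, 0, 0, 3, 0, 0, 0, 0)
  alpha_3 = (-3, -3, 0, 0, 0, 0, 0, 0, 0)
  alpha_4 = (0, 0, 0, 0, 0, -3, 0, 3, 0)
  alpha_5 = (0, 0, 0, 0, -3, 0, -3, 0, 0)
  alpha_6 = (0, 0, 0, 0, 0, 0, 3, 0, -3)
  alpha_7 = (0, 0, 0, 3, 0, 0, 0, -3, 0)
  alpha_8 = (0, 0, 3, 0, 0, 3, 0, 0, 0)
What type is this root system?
type A_8

Compute the Cartan integers a_ij = 2(alpha_i, alpha_j)/(alpha_j, alpha_j); the resulting 8x8 Cartan matrix is
[[2, 0, -1, 0, 0, 0, -1, 0], [0, 2, -1, 0, -1, 0, 0, 0], [-1, -1, 2, 0, 0, 0, 0, 0], [0, 0, 0, 2, 0, 0, -1, -1], [0, -1, 0, 0, 2, -1, 0, 0], [0, 0, 0, 0, -1, 2, 0, 0], [-1, 0, 0, -1, 0, 0, 2, 0], [0, 0, 0, -1, 0, 0, 0, 2]].
All simple roots have the same length, so the diagram is simply laced. The associated Dynkin diagram is a chain of 8 nodes with single edges (A_8), so the type is A_8 (the algebra sl(9)).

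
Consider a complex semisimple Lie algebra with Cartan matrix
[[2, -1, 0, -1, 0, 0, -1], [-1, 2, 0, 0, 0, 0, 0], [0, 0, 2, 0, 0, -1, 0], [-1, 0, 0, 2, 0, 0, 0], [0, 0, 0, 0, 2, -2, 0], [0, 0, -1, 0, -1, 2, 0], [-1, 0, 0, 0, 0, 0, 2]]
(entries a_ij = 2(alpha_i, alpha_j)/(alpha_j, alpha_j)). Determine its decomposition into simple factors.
The diagram associated to this matrix has two connected components: the simple roots {alpha_3, alpha_5, alpha_6} form a chain of 3 nodes with a double edge at one end; the terminal node there is the unique long simple root (C_3), and {alpha_1, alpha_2, alpha_4, alpha_7} form a chain of 2 nodes with a fork of two nodes at one end (D_4). A semisimple Lie algebra decomposes uniquely as the direct sum of simple ideals, one per connected component of its Dynkin diagram, so g ≅ C_3 ⊕ D_4 (dimension 21 + 28 = 49).

type C_3 ⊕ type D_4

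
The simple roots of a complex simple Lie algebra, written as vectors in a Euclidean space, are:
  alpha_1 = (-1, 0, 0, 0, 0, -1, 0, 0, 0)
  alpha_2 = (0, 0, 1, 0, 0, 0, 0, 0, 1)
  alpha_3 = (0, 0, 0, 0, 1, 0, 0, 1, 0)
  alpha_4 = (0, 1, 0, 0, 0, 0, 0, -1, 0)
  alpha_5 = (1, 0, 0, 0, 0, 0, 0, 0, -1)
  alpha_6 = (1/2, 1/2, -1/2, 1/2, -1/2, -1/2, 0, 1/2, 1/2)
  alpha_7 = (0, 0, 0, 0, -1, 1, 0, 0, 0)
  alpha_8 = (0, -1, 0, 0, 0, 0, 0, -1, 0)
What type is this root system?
Compute the Cartan integers a_ij = 2(alpha_i, alpha_j)/(alpha_j, alpha_j); the resulting 8x8 Cartan matrix is
[[2, 0, 0, 0, -1, 0, -1, 0], [0, 2, 0, 0, -1, 0, 0, 0], [0, 0, 2, -1, 0, 0, -1, -1], [0, 0, -1, 2, 0, 0, 0, 0], [-1, -1, 0, 0, 2, 0, 0, 0], [0, 0, 0, 0, 0, 2, 0, -1], [-1, 0, -1, 0, 0, 0, 2, 0], [0, 0, -1, 0, 0, -1, 0, 2]].
All simple roots have the same length, so the diagram is simply laced. The associated Dynkin diagram is a chain of 7 nodes with one extra node attached to the third node from one end (E_8), so the type is E_8.

type E_8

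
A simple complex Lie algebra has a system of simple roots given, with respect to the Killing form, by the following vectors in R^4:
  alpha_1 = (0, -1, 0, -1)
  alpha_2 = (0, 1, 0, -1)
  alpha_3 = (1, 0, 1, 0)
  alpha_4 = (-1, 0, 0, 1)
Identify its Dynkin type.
D_4 (so(8))

Compute the Cartan integers a_ij = 2(alpha_i, alpha_j)/(alpha_j, alpha_j); the resulting 4x4 Cartan matrix is
[[2, 0, 0, -1], [0, 2, 0, -1], [0, 0, 2, -1], [-1, -1, -1, 2]].
All simple roots have the same length, so the diagram is simply laced. The associated Dynkin diagram is a chain of 2 nodes with a fork of two nodes at one end (D_4), so the type is D_4 (the algebra so(8)).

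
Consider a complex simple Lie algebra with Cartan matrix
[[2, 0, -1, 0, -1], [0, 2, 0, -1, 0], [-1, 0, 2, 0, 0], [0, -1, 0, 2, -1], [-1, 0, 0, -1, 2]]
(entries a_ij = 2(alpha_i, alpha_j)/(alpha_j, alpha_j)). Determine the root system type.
The matrix has rank 5 with 2's on the diagonal. Reading the off-diagonal entries as Dynkin edges (a single edge where a_ij = a_ji = -1; a double or triple edge where a_ij * a_ji = 2 or 3), the diagram is a chain of 5 nodes with single edges (A_5). One simple-root ordering that puts it in standard form is (alpha_2, alpha_4, alpha_5, alpha_1, alpha_3). So the algebra is type A_5, i.e. sl(6).

type A_5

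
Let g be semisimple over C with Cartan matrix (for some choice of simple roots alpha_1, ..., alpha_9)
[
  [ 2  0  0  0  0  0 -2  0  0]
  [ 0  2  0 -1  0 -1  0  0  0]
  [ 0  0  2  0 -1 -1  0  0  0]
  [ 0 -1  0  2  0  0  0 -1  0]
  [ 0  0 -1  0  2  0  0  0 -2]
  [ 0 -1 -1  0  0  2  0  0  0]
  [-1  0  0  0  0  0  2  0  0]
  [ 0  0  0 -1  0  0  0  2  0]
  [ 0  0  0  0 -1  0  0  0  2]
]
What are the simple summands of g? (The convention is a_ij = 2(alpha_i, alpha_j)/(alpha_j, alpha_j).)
The diagram associated to this matrix has two connected components: the simple roots {alpha_1, alpha_7} form a chain of 2 nodes with a double edge at one end; the terminal node there is the unique short simple root (B_2), and {alpha_2, alpha_3, alpha_4, alpha_5, alpha_6, alpha_8, alpha_9} form a chain of 7 nodes with a double edge at one end; the terminal node there is the unique short simple root (B_7). A semisimple Lie algebra decomposes uniquely as the direct sum of simple ideals, one per connected component of its Dynkin diagram, so g ≅ B_2 ⊕ B_7 (dimension 10 + 105 = 115).

B_2 ⊕ B_7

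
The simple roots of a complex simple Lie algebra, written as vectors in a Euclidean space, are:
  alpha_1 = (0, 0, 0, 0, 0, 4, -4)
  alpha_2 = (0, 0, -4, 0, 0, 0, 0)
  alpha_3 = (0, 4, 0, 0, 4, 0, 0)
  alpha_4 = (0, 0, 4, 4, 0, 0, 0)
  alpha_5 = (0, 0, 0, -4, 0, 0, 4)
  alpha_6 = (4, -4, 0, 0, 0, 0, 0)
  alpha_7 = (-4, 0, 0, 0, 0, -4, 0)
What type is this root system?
B_7

Compute the Cartan integers a_ij = 2(alpha_i, alpha_j)/(alpha_j, alpha_j); the resulting 7x7 Cartan matrix is
[[2, 0, 0, 0, -1, 0, -1], [0, 2, 0, -1, 0, 0, 0], [0, 0, 2, 0, 0, -1, 0], [0, -2, 0, 2, -1, 0, 0], [-1, 0, 0, -1, 2, 0, 0], [0, 0, -1, 0, 0, 2, -1], [-1, 0, 0, 0, 0, -1, 2]].
The roots have two lengths (squared-length ratio 2:1); the short ones are alpha_{2}. The associated Dynkin diagram is a chain of 7 nodes with a double edge at one end; the terminal node there is the unique short simple root (B_7), so the type is B_7 (the algebra so(15)).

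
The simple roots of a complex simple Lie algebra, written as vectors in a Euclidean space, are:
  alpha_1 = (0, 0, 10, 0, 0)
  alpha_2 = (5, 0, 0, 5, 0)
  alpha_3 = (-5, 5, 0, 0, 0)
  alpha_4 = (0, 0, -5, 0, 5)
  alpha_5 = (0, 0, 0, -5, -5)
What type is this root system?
C_5 (sp(10))

Compute the Cartan integers a_ij = 2(alpha_i, alpha_j)/(alpha_j, alpha_j); the resulting 5x5 Cartan matrix is
[[2, 0, 0, -2, 0], [0, 2, -1, 0, -1], [0, -1, 2, 0, 0], [-1, 0, 0, 2, -1], [0, -1, 0, -1, 2]].
The roots have two lengths (squared-length ratio 2:1); the short ones are alpha_{2,3,4,5}. The associated Dynkin diagram is a chain of 5 nodes with a double edge at one end; the terminal node there is the unique long simple root (C_5), so the type is C_5 (the algebra sp(10)).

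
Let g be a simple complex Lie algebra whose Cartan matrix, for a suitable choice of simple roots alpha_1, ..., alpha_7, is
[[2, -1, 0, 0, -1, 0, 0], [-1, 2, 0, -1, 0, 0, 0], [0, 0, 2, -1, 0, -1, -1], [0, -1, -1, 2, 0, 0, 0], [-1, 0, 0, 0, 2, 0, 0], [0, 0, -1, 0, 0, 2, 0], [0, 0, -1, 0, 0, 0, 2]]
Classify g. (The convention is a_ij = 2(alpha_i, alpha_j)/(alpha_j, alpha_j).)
The matrix has rank 7 with 2's on the diagonal. Reading the off-diagonal entries as Dynkin edges (a single edge where a_ij = a_ji = -1; a double or triple edge where a_ij * a_ji = 2 or 3), the diagram is a chain of 5 nodes with a fork of two nodes at one end (D_7). One simple-root ordering that puts it in standard form is (alpha_5, alpha_1, alpha_2, alpha_4, alpha_3, alpha_7, alpha_6). So the algebra is type D_7, i.e. so(14).

D7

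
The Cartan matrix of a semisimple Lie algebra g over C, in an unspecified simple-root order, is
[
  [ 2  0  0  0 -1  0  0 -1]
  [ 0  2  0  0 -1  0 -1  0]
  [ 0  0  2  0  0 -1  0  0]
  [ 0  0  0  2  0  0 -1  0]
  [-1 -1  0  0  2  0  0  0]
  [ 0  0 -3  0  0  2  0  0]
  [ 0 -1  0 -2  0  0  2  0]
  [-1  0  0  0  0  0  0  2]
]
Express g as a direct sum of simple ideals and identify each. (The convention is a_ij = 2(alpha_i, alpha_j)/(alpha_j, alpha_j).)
B_6 ⊕ G_2

The diagram associated to this matrix has two connected components: the simple roots {alpha_1, alpha_2, alpha_4, alpha_5, alpha_7, alpha_8} form a chain of 6 nodes with a double edge at one end; the terminal node there is the unique short simple root (B_6), and {alpha_3, alpha_6} form two nodes joined by a triple edge (G_2). A semisimple Lie algebra decomposes uniquely as the direct sum of simple ideals, one per connected component of its Dynkin diagram, so g ≅ B_6 ⊕ G_2 (dimension 78 + 14 = 92).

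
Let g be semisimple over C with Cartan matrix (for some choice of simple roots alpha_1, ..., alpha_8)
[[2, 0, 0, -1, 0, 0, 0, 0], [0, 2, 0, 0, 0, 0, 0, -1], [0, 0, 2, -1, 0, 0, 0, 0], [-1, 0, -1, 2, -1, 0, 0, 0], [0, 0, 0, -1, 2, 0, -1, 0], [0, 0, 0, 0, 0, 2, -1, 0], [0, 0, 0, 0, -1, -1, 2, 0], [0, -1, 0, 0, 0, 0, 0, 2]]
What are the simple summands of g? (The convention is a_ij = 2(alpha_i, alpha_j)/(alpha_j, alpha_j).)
A_2 + D_6

The diagram associated to this matrix has two connected components: the simple roots {alpha_2, alpha_8} form a chain of 2 nodes with single edges (A_2), and {alpha_1, alpha_3, alpha_4, alpha_5, alpha_6, alpha_7} form a chain of 4 nodes with a fork of two nodes at one end (D_6). A semisimple Lie algebra decomposes uniquely as the direct sum of simple ideals, one per connected component of its Dynkin diagram, so g ≅ A_2 ⊕ D_6 (dimension 8 + 66 = 74).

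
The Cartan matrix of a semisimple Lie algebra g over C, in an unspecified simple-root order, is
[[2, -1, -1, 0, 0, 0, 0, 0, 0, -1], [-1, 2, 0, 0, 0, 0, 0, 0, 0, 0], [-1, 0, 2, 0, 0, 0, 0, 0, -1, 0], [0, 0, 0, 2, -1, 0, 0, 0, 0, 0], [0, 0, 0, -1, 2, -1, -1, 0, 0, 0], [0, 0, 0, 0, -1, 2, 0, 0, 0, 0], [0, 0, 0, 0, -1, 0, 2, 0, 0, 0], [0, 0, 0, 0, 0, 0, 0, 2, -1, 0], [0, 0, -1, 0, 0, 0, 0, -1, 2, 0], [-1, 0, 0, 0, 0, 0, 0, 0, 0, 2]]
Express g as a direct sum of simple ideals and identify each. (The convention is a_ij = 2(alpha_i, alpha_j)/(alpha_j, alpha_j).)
type D_4 ⊕ type D_6

The diagram associated to this matrix has two connected components: the simple roots {alpha_4, alpha_5, alpha_6, alpha_7} form a chain of 2 nodes with a fork of two nodes at one end (D_4), and {alpha_1, alpha_2, alpha_3, alpha_8, alpha_9, alpha_10} form a chain of 4 nodes with a fork of two nodes at one end (D_6). A semisimple Lie algebra decomposes uniquely as the direct sum of simple ideals, one per connected component of its Dynkin diagram, so g ≅ D_4 ⊕ D_6 (dimension 28 + 66 = 94).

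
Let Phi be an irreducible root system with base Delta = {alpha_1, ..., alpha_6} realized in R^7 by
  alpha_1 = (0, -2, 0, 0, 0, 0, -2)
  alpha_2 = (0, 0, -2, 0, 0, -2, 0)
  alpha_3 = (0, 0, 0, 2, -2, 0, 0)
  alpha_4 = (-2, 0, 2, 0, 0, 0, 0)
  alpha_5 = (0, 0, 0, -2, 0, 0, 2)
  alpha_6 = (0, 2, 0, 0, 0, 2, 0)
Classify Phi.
Compute the Cartan integers a_ij = 2(alpha_i, alpha_j)/(alpha_j, alpha_j); the resulting 6x6 Cartan matrix is
[[2, 0, 0, 0, -1, -1], [0, 2, 0, -1, 0, -1], [0, 0, 2, 0, -1, 0], [0, -1, 0, 2, 0, 0], [-1, 0, -1, 0, 2, 0], [-1, -1, 0, 0, 0, 2]].
All simple roots have the same length, so the diagram is simply laced. The associated Dynkin diagram is a chain of 6 nodes with single edges (A_6), so the type is A_6 (the algebra sl(7)).

A_6 (sl(7))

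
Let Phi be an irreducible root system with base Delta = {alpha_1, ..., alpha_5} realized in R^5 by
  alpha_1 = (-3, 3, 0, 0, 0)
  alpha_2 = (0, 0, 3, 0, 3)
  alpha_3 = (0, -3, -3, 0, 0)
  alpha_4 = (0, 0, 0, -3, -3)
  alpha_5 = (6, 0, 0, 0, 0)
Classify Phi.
type C_5

Compute the Cartan integers a_ij = 2(alpha_i, alpha_j)/(alpha_j, alpha_j); the resulting 5x5 Cartan matrix is
[[2, 0, -1, 0, -1], [0, 2, -1, -1, 0], [-1, -1, 2, 0, 0], [0, -1, 0, 2, 0], [-2, 0, 0, 0, 2]].
The roots have two lengths (squared-length ratio 2:1); the short ones are alpha_{1,2,3,4}. The associated Dynkin diagram is a chain of 5 nodes with a double edge at one end; the terminal node there is the unique long simple root (C_5), so the type is C_5 (the algebra sp(10)).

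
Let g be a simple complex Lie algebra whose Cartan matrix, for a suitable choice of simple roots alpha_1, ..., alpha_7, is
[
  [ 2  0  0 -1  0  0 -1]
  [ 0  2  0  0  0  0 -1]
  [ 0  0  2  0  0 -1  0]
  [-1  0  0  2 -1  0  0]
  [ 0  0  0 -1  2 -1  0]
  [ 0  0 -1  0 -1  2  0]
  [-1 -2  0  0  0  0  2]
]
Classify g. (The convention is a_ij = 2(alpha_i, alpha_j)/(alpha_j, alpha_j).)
The matrix has rank 7 with 2's on the diagonal. Reading the off-diagonal entries as Dynkin edges (a single edge where a_ij = a_ji = -1; a double or triple edge where a_ij * a_ji = 2 or 3), the diagram is a chain of 7 nodes with a double edge at one end; the terminal node there is the unique short simple root (B_7). One simple-root ordering that puts it in standard form is (alpha_3, alpha_6, alpha_5, alpha_4, alpha_1, alpha_7, alpha_2). So the algebra is type B_7, i.e. so(15).

B_7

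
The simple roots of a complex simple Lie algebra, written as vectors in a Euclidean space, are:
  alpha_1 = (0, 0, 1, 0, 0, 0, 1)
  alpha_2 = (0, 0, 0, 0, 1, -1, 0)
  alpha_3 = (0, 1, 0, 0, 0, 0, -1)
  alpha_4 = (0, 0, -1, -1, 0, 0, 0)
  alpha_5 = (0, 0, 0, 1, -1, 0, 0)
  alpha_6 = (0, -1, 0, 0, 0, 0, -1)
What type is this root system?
Compute the Cartan integers a_ij = 2(alpha_i, alpha_j)/(alpha_j, alpha_j); the resulting 6x6 Cartan matrix is
[[2, 0, -1, -1, 0, -1], [0, 2, 0, 0, -1, 0], [-1, 0, 2, 0, 0, 0], [-1, 0, 0, 2, -1, 0], [0, -1, 0, -1, 2, 0], [-1, 0, 0, 0, 0, 2]].
All simple roots have the same length, so the diagram is simply laced. The associated Dynkin diagram is a chain of 4 nodes with a fork of two nodes at one end (D_6), so the type is D_6 (the algebra so(12)).

D_6 (so(12))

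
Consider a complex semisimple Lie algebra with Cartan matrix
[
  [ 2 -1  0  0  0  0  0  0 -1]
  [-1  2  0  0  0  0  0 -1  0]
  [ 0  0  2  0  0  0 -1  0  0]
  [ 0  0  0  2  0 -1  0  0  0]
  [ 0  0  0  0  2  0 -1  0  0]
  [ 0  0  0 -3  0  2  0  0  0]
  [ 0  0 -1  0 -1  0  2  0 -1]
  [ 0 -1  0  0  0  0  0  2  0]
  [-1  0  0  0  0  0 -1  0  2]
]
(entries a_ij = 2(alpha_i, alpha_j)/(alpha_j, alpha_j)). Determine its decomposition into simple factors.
type D_7 + type G_2

The diagram associated to this matrix has two connected components: the simple roots {alpha_1, alpha_2, alpha_3, alpha_5, alpha_7, alpha_8, alpha_9} form a chain of 5 nodes with a fork of two nodes at one end (D_7), and {alpha_4, alpha_6} form two nodes joined by a triple edge (G_2). A semisimple Lie algebra decomposes uniquely as the direct sum of simple ideals, one per connected component of its Dynkin diagram, so g ≅ D_7 ⊕ G_2 (dimension 91 + 14 = 105).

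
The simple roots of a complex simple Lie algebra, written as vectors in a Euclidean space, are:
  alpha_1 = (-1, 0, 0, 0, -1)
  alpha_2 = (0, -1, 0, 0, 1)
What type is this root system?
A2

Compute the Cartan integers a_ij = 2(alpha_i, alpha_j)/(alpha_j, alpha_j); the resulting 2x2 Cartan matrix is
[[2, -1], [-1, 2]].
All simple roots have the same length, so the diagram is simply laced. The associated Dynkin diagram is a chain of 2 nodes with single edges (A_2), so the type is A_2 (the algebra sl(3)).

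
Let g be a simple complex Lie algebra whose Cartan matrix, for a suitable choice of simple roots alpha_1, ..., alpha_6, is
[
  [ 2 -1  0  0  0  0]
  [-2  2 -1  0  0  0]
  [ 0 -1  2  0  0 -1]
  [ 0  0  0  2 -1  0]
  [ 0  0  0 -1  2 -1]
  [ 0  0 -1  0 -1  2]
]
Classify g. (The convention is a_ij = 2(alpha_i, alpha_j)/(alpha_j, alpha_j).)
The matrix has rank 6 with 2's on the diagonal. Reading the off-diagonal entries as Dynkin edges (a single edge where a_ij = a_ji = -1; a double or triple edge where a_ij * a_ji = 2 or 3), the diagram is a chain of 6 nodes with a double edge at one end; the terminal node there is the unique short simple root (B_6). One simple-root ordering that puts it in standard form is (alpha_4, alpha_5, alpha_6, alpha_3, alpha_2, alpha_1). So the algebra is type B_6, i.e. so(13).

B6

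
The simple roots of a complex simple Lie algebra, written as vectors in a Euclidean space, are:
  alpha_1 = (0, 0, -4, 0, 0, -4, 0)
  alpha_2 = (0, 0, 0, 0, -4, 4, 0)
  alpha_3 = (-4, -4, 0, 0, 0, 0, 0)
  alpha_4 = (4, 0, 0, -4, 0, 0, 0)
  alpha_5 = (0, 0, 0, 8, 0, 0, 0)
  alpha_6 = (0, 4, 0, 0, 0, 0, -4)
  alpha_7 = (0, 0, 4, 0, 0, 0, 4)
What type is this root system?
Compute the Cartan integers a_ij = 2(alpha_i, alpha_j)/(alpha_j, alpha_j); the resulting 7x7 Cartan matrix is
[[2, -1, 0, 0, 0, 0, -1], [-1, 2, 0, 0, 0, 0, 0], [0, 0, 2, -1, 0, -1, 0], [0, 0, -1, 2, -1, 0, 0], [0, 0, 0, -2, 2, 0, 0], [0, 0, -1, 0, 0, 2, -1], [-1, 0, 0, 0, 0, -1, 2]].
The roots have two lengths (squared-length ratio 2:1); the short ones are alpha_{1,2,3,4,6,7}. The associated Dynkin diagram is a chain of 7 nodes with a double edge at one end; the terminal node there is the unique long simple root (C_7), so the type is C_7 (the algebra sp(14)).

C7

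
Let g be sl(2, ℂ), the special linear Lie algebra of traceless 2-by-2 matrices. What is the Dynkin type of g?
A1

This is sl(2), which has dimension 2^2 - 1 = 3 and rank 2 - 1 = 1 (a Cartan subalgebra is the diagonal traceless matrices). In the classification of classical Lie algebras, the special linear algebra sl(n+1) has type A_n; here n = 1, so the Dynkin diagram is a chain of 1 nodes with single edges (A_1). Hence the type is A_1.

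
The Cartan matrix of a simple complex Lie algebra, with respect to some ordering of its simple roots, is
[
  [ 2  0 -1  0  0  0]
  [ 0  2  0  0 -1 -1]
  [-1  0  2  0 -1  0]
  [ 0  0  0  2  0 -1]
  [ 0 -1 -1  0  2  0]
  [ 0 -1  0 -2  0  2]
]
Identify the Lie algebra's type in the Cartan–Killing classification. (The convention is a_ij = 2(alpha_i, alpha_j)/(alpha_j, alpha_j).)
B_6 (so(13))

The matrix has rank 6 with 2's on the diagonal. Reading the off-diagonal entries as Dynkin edges (a single edge where a_ij = a_ji = -1; a double or triple edge where a_ij * a_ji = 2 or 3), the diagram is a chain of 6 nodes with a double edge at one end; the terminal node there is the unique short simple root (B_6). One simple-root ordering that puts it in standard form is (alpha_1, alpha_3, alpha_5, alpha_2, alpha_6, alpha_4). So the algebra is type B_6, i.e. so(13).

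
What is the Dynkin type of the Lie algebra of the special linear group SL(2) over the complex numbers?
A_1 (sl(2))

This is sl(2), which has dimension 2^2 - 1 = 3 and rank 2 - 1 = 1 (a Cartan subalgebra is the diagonal traceless matrices). In the classification of classical Lie algebras, the special linear algebra sl(n+1) has type A_n; here n = 1, so the Dynkin diagram is a chain of 1 nodes with single edges (A_1). Hence the type is A_1.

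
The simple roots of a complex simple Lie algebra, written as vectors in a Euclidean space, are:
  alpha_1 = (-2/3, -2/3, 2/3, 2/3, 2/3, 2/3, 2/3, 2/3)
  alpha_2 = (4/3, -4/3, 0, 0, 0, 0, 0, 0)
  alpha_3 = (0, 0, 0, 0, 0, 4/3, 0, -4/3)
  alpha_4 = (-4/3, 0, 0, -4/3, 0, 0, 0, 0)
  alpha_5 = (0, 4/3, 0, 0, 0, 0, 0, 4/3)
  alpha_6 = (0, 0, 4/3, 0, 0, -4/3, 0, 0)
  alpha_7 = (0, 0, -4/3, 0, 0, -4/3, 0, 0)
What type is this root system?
E_7

Compute the Cartan integers a_ij = 2(alpha_i, alpha_j)/(alpha_j, alpha_j); the resulting 7x7 Cartan matrix is
[[2, 0, 0, 0, 0, 0, -1], [0, 2, 0, -1, -1, 0, 0], [0, 0, 2, 0, -1, -1, -1], [0, -1, 0, 2, 0, 0, 0], [0, -1, -1, 0, 2, 0, 0], [0, 0, -1, 0, 0, 2, 0], [-1, 0, -1, 0, 0, 0, 2]].
All simple roots have the same length, so the diagram is simply laced. The associated Dynkin diagram is a chain of 6 nodes with one extra node attached to the third node from one end (E_7), so the type is E_7.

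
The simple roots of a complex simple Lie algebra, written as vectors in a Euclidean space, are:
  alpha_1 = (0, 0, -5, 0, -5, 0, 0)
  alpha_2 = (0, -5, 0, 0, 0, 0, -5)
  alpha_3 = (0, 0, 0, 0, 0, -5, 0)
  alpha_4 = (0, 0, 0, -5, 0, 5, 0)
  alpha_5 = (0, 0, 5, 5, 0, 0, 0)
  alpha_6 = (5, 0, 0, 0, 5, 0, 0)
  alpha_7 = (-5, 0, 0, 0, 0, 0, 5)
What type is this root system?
type B_7

Compute the Cartan integers a_ij = 2(alpha_i, alpha_j)/(alpha_j, alpha_j); the resulting 7x7 Cartan matrix is
[[2, 0, 0, 0, -1, -1, 0], [0, 2, 0, 0, 0, 0, -1], [0, 0, 2, -1, 0, 0, 0], [0, 0, -2, 2, -1, 0, 0], [-1, 0, 0, -1, 2, 0, 0], [-1, 0, 0, 0, 0, 2, -1], [0, -1, 0, 0, 0, -1, 2]].
The roots have two lengths (squared-length ratio 2:1); the short ones are alpha_{3}. The associated Dynkin diagram is a chain of 7 nodes with a double edge at one end; the terminal node there is the unique short simple root (B_7), so the type is B_7 (the algebra so(15)).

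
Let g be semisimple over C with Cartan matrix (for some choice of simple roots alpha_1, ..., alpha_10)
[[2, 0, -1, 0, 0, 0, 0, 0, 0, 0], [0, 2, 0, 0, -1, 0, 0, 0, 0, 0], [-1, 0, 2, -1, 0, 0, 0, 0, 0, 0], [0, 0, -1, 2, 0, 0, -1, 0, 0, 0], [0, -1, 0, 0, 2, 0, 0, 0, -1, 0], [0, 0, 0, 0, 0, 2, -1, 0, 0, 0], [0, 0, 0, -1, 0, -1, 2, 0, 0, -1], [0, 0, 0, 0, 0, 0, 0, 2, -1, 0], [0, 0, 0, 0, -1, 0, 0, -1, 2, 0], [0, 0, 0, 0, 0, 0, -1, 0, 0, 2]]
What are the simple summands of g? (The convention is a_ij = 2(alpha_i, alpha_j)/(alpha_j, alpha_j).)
The diagram associated to this matrix has two connected components: the simple roots {alpha_2, alpha_5, alpha_8, alpha_9} form a chain of 4 nodes with single edges (A_4), and {alpha_1, alpha_3, alpha_4, alpha_6, alpha_7, alpha_10} form a chain of 4 nodes with a fork of two nodes at one end (D_6). A semisimple Lie algebra decomposes uniquely as the direct sum of simple ideals, one per connected component of its Dynkin diagram, so g ≅ A_4 ⊕ D_6 (dimension 24 + 66 = 90).

A_4 (sl(5)) + D_6 (so(12))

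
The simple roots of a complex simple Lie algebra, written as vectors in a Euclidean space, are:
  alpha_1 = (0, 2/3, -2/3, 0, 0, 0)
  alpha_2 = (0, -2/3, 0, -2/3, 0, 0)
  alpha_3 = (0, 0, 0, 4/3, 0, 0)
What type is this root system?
C_3

Compute the Cartan integers a_ij = 2(alpha_i, alpha_j)/(alpha_j, alpha_j); the resulting 3x3 Cartan matrix is
[[2, -1, 0], [-1, 2, -1], [0, -2, 2]].
The roots have two lengths (squared-length ratio 2:1); the short ones are alpha_{1,2}. The associated Dynkin diagram is a chain of 3 nodes with a double edge at one end; the terminal node there is the unique long simple root (C_3), so the type is C_3 (the algebra sp(6)).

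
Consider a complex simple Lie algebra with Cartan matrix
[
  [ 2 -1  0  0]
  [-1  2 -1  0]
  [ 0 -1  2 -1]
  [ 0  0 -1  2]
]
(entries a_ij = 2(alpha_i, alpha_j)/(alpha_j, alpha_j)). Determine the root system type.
The matrix has rank 4 with 2's on the diagonal. Reading the off-diagonal entries as Dynkin edges (a single edge where a_ij = a_ji = -1; a double or triple edge where a_ij * a_ji = 2 or 3), the diagram is a chain of 4 nodes with single edges (A_4). One simple-root ordering that puts it in standard form is (alpha_4, alpha_3, alpha_2, alpha_1). So the algebra is type A_4, i.e. sl(5).

type A_4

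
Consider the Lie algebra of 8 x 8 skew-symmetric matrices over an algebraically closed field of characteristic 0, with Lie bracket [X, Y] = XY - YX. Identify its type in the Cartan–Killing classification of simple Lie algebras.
This is so(8) with 8 even, which has dimension 8(8-1)/2 = 28 and rank 8/2 = 4. In the classification of classical Lie algebras, the orthogonal algebra so(2n) in an even number of variables has type D_n; here n = 4, so the Dynkin diagram is a chain of 2 nodes with a fork of two nodes at one end (D_4). Hence the type is D_4.

type D_4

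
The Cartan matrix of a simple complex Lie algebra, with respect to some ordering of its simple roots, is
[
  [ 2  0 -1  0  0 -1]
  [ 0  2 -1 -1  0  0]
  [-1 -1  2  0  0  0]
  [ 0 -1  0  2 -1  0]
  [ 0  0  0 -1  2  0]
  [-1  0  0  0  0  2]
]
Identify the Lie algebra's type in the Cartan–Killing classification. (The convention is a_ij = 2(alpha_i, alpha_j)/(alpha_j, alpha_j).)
The matrix has rank 6 with 2's on the diagonal. Reading the off-diagonal entries as Dynkin edges (a single edge where a_ij = a_ji = -1; a double or triple edge where a_ij * a_ji = 2 or 3), the diagram is a chain of 6 nodes with single edges (A_6). One simple-root ordering that puts it in standard form is (alpha_5, alpha_4, alpha_2, alpha_3, alpha_1, alpha_6). So the algebra is type A_6, i.e. sl(7).

A_6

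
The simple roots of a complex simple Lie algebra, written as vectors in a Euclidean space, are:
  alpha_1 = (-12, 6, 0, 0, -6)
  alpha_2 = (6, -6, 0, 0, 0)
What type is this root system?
Compute the Cartan integers a_ij = 2(alpha_i, alpha_j)/(alpha_j, alpha_j); the resulting 2x2 Cartan matrix is
[[2, -3], [-1, 2]].
The roots have two lengths (squared-length ratio 3:1); the short ones are alpha_{2}. The associated Dynkin diagram is two nodes joined by a triple edge (G_2), so the type is G_2.

G_2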